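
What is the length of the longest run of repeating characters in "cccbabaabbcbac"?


Input: "cccbabaabbcbac"
Scanning for longest run:
  Position 1 ('c'): continues run of 'c', length=2
  Position 2 ('c'): continues run of 'c', length=3
  Position 3 ('b'): new char, reset run to 1
  Position 4 ('a'): new char, reset run to 1
  Position 5 ('b'): new char, reset run to 1
  Position 6 ('a'): new char, reset run to 1
  Position 7 ('a'): continues run of 'a', length=2
  Position 8 ('b'): new char, reset run to 1
  Position 9 ('b'): continues run of 'b', length=2
  Position 10 ('c'): new char, reset run to 1
  Position 11 ('b'): new char, reset run to 1
  Position 12 ('a'): new char, reset run to 1
  Position 13 ('c'): new char, reset run to 1
Longest run: 'c' with length 3

3


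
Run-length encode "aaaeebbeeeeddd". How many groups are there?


Input: aaaeebbeeeeddd
Scanning for consecutive runs:
  Group 1: 'a' x 3 (positions 0-2)
  Group 2: 'e' x 2 (positions 3-4)
  Group 3: 'b' x 2 (positions 5-6)
  Group 4: 'e' x 4 (positions 7-10)
  Group 5: 'd' x 3 (positions 11-13)
Total groups: 5

5


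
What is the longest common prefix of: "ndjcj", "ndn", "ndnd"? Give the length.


Words: ndjcj, ndn, ndnd
  Position 0: all 'n' => match
  Position 1: all 'd' => match
  Position 2: ('j', 'n', 'n') => mismatch, stop
LCP = "nd" (length 2)

2


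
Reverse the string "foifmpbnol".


Input: foifmpbnol
Reading characters right to left:
  Position 9: 'l'
  Position 8: 'o'
  Position 7: 'n'
  Position 6: 'b'
  Position 5: 'p'
  Position 4: 'm'
  Position 3: 'f'
  Position 2: 'i'
  Position 1: 'o'
  Position 0: 'f'
Reversed: lonbpmfiof

lonbpmfiof


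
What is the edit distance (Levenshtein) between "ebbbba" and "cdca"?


Computing edit distance: "ebbbba" -> "cdca"
DP table:
           c    d    c    a
      0    1    2    3    4
  e   1    1    2    3    4
  b   2    2    2    3    4
  b   3    3    3    3    4
  b   4    4    4    4    4
  b   5    5    5    5    5
  a   6    6    6    6    5
Edit distance = dp[6][4] = 5

5


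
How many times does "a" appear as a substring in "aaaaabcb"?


Searching for "a" in "aaaaabcb"
Scanning each position:
  Position 0: "a" => MATCH
  Position 1: "a" => MATCH
  Position 2: "a" => MATCH
  Position 3: "a" => MATCH
  Position 4: "a" => MATCH
  Position 5: "b" => no
  Position 6: "c" => no
  Position 7: "b" => no
Total occurrences: 5

5


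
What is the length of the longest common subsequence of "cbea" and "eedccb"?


LCS of "cbea" and "eedccb"
DP table:
           e    e    d    c    c    b
      0    0    0    0    0    0    0
  c   0    0    0    0    1    1    1
  b   0    0    0    0    1    1    2
  e   0    1    1    1    1    1    2
  a   0    1    1    1    1    1    2
LCS length = dp[4][6] = 2

2


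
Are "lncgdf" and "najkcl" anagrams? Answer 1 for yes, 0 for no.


Strings: "lncgdf", "najkcl"
Sorted first:  cdfgln
Sorted second: acjkln
Differ at position 0: 'c' vs 'a' => not anagrams

0


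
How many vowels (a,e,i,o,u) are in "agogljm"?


Input: agogljm
Checking each character:
  'a' at position 0: vowel (running total: 1)
  'g' at position 1: consonant
  'o' at position 2: vowel (running total: 2)
  'g' at position 3: consonant
  'l' at position 4: consonant
  'j' at position 5: consonant
  'm' at position 6: consonant
Total vowels: 2

2


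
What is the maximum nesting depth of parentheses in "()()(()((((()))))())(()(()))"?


Input: "()()(()((((()))))())(()(()))"
Tracking depth:
  Position 0 '(': depth becomes 1
  Position 1 ')': depth becomes 0
  Position 2 '(': depth becomes 1
  Position 3 ')': depth becomes 0
  Position 4 '(': depth becomes 1
  Position 5 '(': depth becomes 2
  Position 6 ')': depth becomes 1
  Position 7 '(': depth becomes 2
  Position 8 '(': depth becomes 3
  Position 9 '(': depth becomes 4
  Position 10 '(': depth becomes 5
  Position 11 '(': depth becomes 6
  Position 12 ')': depth becomes 5
  Position 13 ')': depth becomes 4
  Position 14 ')': depth becomes 3
  Position 15 ')': depth becomes 2
  Position 16 ')': depth becomes 1
  Position 17 '(': depth becomes 2
  Position 18 ')': depth becomes 1
  Position 19 ')': depth becomes 0
  Position 20 '(': depth becomes 1
  Position 21 '(': depth becomes 2
  Position 22 ')': depth becomes 1
  Position 23 '(': depth becomes 2
  Position 24 '(': depth becomes 3
  Position 25 ')': depth becomes 2
  Position 26 ')': depth becomes 1
  Position 27 ')': depth becomes 0
Maximum depth reached: 6

6


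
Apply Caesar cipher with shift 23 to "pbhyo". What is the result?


Caesar cipher: shift "pbhyo" by 23
  'p' (pos 15) + 23 = pos 12 = 'm'
  'b' (pos 1) + 23 = pos 24 = 'y'
  'h' (pos 7) + 23 = pos 4 = 'e'
  'y' (pos 24) + 23 = pos 21 = 'v'
  'o' (pos 14) + 23 = pos 11 = 'l'
Result: myevl

myevl


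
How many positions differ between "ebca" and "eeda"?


Comparing "ebca" and "eeda" position by position:
  Position 0: 'e' vs 'e' => same
  Position 1: 'b' vs 'e' => DIFFER
  Position 2: 'c' vs 'd' => DIFFER
  Position 3: 'a' vs 'a' => same
Positions that differ: 2

2


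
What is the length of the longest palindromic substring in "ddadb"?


Input: "ddadb"
Checking substrings for palindromes:
  [1:4] "dad" (len 3) => palindrome
  [0:2] "dd" (len 2) => palindrome
Longest palindromic substring: "dad" with length 3

3


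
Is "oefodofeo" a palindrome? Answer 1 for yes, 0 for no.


Input: oefodofeo
Reversed: oefodofeo
  Compare pos 0 ('o') with pos 8 ('o'): match
  Compare pos 1 ('e') with pos 7 ('e'): match
  Compare pos 2 ('f') with pos 6 ('f'): match
  Compare pos 3 ('o') with pos 5 ('o'): match
Result: palindrome

1


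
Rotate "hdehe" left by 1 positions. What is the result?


Input: "hdehe", rotate left by 1
First 1 characters: "h"
Remaining characters: "dehe"
Concatenate remaining + first: "dehe" + "h" = "deheh"

deheh


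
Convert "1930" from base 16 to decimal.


Input: "1930" in base 16
Positional expansion:
  Digit '1' (value 1) x 16^3 = 4096
  Digit '9' (value 9) x 16^2 = 2304
  Digit '3' (value 3) x 16^1 = 48
  Digit '0' (value 0) x 16^0 = 0
Sum = 6448

6448


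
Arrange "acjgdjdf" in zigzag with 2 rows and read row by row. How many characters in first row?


Zigzag "acjgdjdf" into 2 rows:
Placing characters:
  'a' => row 0
  'c' => row 1
  'j' => row 0
  'g' => row 1
  'd' => row 0
  'j' => row 1
  'd' => row 0
  'f' => row 1
Rows:
  Row 0: "ajdd"
  Row 1: "cgjf"
First row length: 4

4


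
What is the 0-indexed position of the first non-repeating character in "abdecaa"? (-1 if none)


Input: abdecaa
Character frequencies:
  'a': 3
  'b': 1
  'c': 1
  'd': 1
  'e': 1
Scanning left to right for freq == 1:
  Position 0 ('a'): freq=3, skip
  Position 1 ('b'): unique! => answer = 1

1


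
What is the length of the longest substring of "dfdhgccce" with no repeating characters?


Input: "dfdhgccce"
Sliding window (track last position of each char):
  Position 0 ('d'): window [0,0] length 1 -- new best
  Position 1 ('f'): window [0,1] length 2 -- new best
  Position 2 ('d'): repeat (last at 0), move window start to 1
  Position 2 ('d'): window [1,2] length 2
  Position 3 ('h'): window [1,3] length 3 -- new best
  Position 4 ('g'): window [1,4] length 4 -- new best
  Position 5 ('c'): window [1,5] length 5 -- new best
  Position 6 ('c'): repeat (last at 5), move window start to 6
  Position 6 ('c'): window [6,6] length 1
  Position 7 ('c'): repeat (last at 6), move window start to 7
  Position 7 ('c'): window [7,7] length 1
  Position 8 ('e'): window [7,8] length 2
Longest substring with no repeats: "fdhgc" with length 5

5


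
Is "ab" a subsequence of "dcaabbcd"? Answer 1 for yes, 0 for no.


Check if "ab" is a subsequence of "dcaabbcd"
Greedy scan:
  Position 0 ('d'): no match needed
  Position 1 ('c'): no match needed
  Position 2 ('a'): matches sub[0] = 'a'
  Position 3 ('a'): no match needed
  Position 4 ('b'): matches sub[1] = 'b'
  Position 5 ('b'): no match needed
  Position 6 ('c'): no match needed
  Position 7 ('d'): no match needed
All 2 characters matched => is a subsequence

1


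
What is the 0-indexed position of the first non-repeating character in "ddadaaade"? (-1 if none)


Input: ddadaaade
Character frequencies:
  'a': 4
  'd': 4
  'e': 1
Scanning left to right for freq == 1:
  Position 0 ('d'): freq=4, skip
  Position 1 ('d'): freq=4, skip
  Position 2 ('a'): freq=4, skip
  Position 3 ('d'): freq=4, skip
  Position 4 ('a'): freq=4, skip
  Position 5 ('a'): freq=4, skip
  Position 6 ('a'): freq=4, skip
  Position 7 ('d'): freq=4, skip
  Position 8 ('e'): unique! => answer = 8

8


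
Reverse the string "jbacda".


Input: jbacda
Reading characters right to left:
  Position 5: 'a'
  Position 4: 'd'
  Position 3: 'c'
  Position 2: 'a'
  Position 1: 'b'
  Position 0: 'j'
Reversed: adcabj

adcabj


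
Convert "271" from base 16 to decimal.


Input: "271" in base 16
Positional expansion:
  Digit '2' (value 2) x 16^2 = 512
  Digit '7' (value 7) x 16^1 = 112
  Digit '1' (value 1) x 16^0 = 1
Sum = 625

625


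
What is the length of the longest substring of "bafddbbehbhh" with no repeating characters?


Input: "bafddbbehbhh"
Sliding window (track last position of each char):
  Position 0 ('b'): window [0,0] length 1 -- new best
  Position 1 ('a'): window [0,1] length 2 -- new best
  Position 2 ('f'): window [0,2] length 3 -- new best
  Position 3 ('d'): window [0,3] length 4 -- new best
  Position 4 ('d'): repeat (last at 3), move window start to 4
  Position 4 ('d'): window [4,4] length 1
  Position 5 ('b'): window [4,5] length 2
  Position 6 ('b'): repeat (last at 5), move window start to 6
  Position 6 ('b'): window [6,6] length 1
  Position 7 ('e'): window [6,7] length 2
  Position 8 ('h'): window [6,8] length 3
  Position 9 ('b'): repeat (last at 6), move window start to 7
  Position 9 ('b'): window [7,9] length 3
  Position 10 ('h'): repeat (last at 8), move window start to 9
  Position 10 ('h'): window [9,10] length 2
  Position 11 ('h'): repeat (last at 10), move window start to 11
  Position 11 ('h'): window [11,11] length 1
Longest substring with no repeats: "bafd" with length 4

4


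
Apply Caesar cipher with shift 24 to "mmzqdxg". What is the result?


Caesar cipher: shift "mmzqdxg" by 24
  'm' (pos 12) + 24 = pos 10 = 'k'
  'm' (pos 12) + 24 = pos 10 = 'k'
  'z' (pos 25) + 24 = pos 23 = 'x'
  'q' (pos 16) + 24 = pos 14 = 'o'
  'd' (pos 3) + 24 = pos 1 = 'b'
  'x' (pos 23) + 24 = pos 21 = 'v'
  'g' (pos 6) + 24 = pos 4 = 'e'
Result: kkxobve

kkxobve


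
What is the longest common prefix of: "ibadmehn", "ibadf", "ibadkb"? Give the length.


Words: ibadmehn, ibadf, ibadkb
  Position 0: all 'i' => match
  Position 1: all 'b' => match
  Position 2: all 'a' => match
  Position 3: all 'd' => match
  Position 4: ('m', 'f', 'k') => mismatch, stop
LCP = "ibad" (length 4)

4


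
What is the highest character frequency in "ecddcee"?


Input: ecddcee
Character counts:
  'c': 2
  'd': 2
  'e': 3
Maximum frequency: 3

3


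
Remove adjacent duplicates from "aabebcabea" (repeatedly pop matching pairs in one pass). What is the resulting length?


Input: aabebcabea
Stack-based adjacent duplicate removal:
  Read 'a': push. Stack: a
  Read 'a': matches stack top 'a' => pop. Stack: (empty)
  Read 'b': push. Stack: b
  Read 'e': push. Stack: be
  Read 'b': push. Stack: beb
  Read 'c': push. Stack: bebc
  Read 'a': push. Stack: bebca
  Read 'b': push. Stack: bebcab
  Read 'e': push. Stack: bebcabe
  Read 'a': push. Stack: bebcabea
Final stack: "bebcabea" (length 8)

8


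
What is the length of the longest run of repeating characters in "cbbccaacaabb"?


Input: "cbbccaacaabb"
Scanning for longest run:
  Position 1 ('b'): new char, reset run to 1
  Position 2 ('b'): continues run of 'b', length=2
  Position 3 ('c'): new char, reset run to 1
  Position 4 ('c'): continues run of 'c', length=2
  Position 5 ('a'): new char, reset run to 1
  Position 6 ('a'): continues run of 'a', length=2
  Position 7 ('c'): new char, reset run to 1
  Position 8 ('a'): new char, reset run to 1
  Position 9 ('a'): continues run of 'a', length=2
  Position 10 ('b'): new char, reset run to 1
  Position 11 ('b'): continues run of 'b', length=2
Longest run: 'b' with length 2

2


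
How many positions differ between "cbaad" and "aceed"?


Comparing "cbaad" and "aceed" position by position:
  Position 0: 'c' vs 'a' => DIFFER
  Position 1: 'b' vs 'c' => DIFFER
  Position 2: 'a' vs 'e' => DIFFER
  Position 3: 'a' vs 'e' => DIFFER
  Position 4: 'd' vs 'd' => same
Positions that differ: 4

4


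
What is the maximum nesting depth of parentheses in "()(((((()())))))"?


Input: "()(((((()())))))"
Tracking depth:
  Position 0 '(': depth becomes 1
  Position 1 ')': depth becomes 0
  Position 2 '(': depth becomes 1
  Position 3 '(': depth becomes 2
  Position 4 '(': depth becomes 3
  Position 5 '(': depth becomes 4
  Position 6 '(': depth becomes 5
  Position 7 '(': depth becomes 6
  Position 8 ')': depth becomes 5
  Position 9 '(': depth becomes 6
  Position 10 ')': depth becomes 5
  Position 11 ')': depth becomes 4
  Position 12 ')': depth becomes 3
  Position 13 ')': depth becomes 2
  Position 14 ')': depth becomes 1
  Position 15 ')': depth becomes 0
Maximum depth reached: 6

6


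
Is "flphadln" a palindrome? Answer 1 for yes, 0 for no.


Input: flphadln
Reversed: nldahplf
  Compare pos 0 ('f') with pos 7 ('n'): MISMATCH
  Compare pos 1 ('l') with pos 6 ('l'): match
  Compare pos 2 ('p') with pos 5 ('d'): MISMATCH
  Compare pos 3 ('h') with pos 4 ('a'): MISMATCH
Result: not a palindrome

0


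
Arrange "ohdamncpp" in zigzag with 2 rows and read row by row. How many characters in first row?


Zigzag "ohdamncpp" into 2 rows:
Placing characters:
  'o' => row 0
  'h' => row 1
  'd' => row 0
  'a' => row 1
  'm' => row 0
  'n' => row 1
  'c' => row 0
  'p' => row 1
  'p' => row 0
Rows:
  Row 0: "odmcp"
  Row 1: "hanp"
First row length: 5

5


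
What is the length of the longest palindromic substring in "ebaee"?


Input: "ebaee"
Checking substrings for palindromes:
  [3:5] "ee" (len 2) => palindrome
Longest palindromic substring: "ee" with length 2

2


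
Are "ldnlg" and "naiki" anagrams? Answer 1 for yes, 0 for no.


Strings: "ldnlg", "naiki"
Sorted first:  dglln
Sorted second: aiikn
Differ at position 0: 'd' vs 'a' => not anagrams

0


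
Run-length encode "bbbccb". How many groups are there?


Input: bbbccb
Scanning for consecutive runs:
  Group 1: 'b' x 3 (positions 0-2)
  Group 2: 'c' x 2 (positions 3-4)
  Group 3: 'b' x 1 (positions 5-5)
Total groups: 3

3


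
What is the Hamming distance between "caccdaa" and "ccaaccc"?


Comparing "caccdaa" and "ccaaccc" position by position:
  Position 0: 'c' vs 'c' => same
  Position 1: 'a' vs 'c' => differ
  Position 2: 'c' vs 'a' => differ
  Position 3: 'c' vs 'a' => differ
  Position 4: 'd' vs 'c' => differ
  Position 5: 'a' vs 'c' => differ
  Position 6: 'a' vs 'c' => differ
Total differences (Hamming distance): 6

6


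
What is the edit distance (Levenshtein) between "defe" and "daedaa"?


Computing edit distance: "defe" -> "daedaa"
DP table:
           d    a    e    d    a    a
      0    1    2    3    4    5    6
  d   1    0    1    2    3    4    5
  e   2    1    1    1    2    3    4
  f   3    2    2    2    2    3    4
  e   4    3    3    2    3    3    4
Edit distance = dp[4][6] = 4

4


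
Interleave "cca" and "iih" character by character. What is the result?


Interleaving "cca" and "iih":
  Position 0: 'c' from first, 'i' from second => "ci"
  Position 1: 'c' from first, 'i' from second => "ci"
  Position 2: 'a' from first, 'h' from second => "ah"
Result: ciciah

ciciah


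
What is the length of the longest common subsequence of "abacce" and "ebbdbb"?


LCS of "abacce" and "ebbdbb"
DP table:
           e    b    b    d    b    b
      0    0    0    0    0    0    0
  a   0    0    0    0    0    0    0
  b   0    0    1    1    1    1    1
  a   0    0    1    1    1    1    1
  c   0    0    1    1    1    1    1
  c   0    0    1    1    1    1    1
  e   0    1    1    1    1    1    1
LCS length = dp[6][6] = 1

1


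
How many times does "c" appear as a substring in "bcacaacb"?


Searching for "c" in "bcacaacb"
Scanning each position:
  Position 0: "b" => no
  Position 1: "c" => MATCH
  Position 2: "a" => no
  Position 3: "c" => MATCH
  Position 4: "a" => no
  Position 5: "a" => no
  Position 6: "c" => MATCH
  Position 7: "b" => no
Total occurrences: 3

3


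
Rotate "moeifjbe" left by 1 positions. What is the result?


Input: "moeifjbe", rotate left by 1
First 1 characters: "m"
Remaining characters: "oeifjbe"
Concatenate remaining + first: "oeifjbe" + "m" = "oeifjbem"

oeifjbem


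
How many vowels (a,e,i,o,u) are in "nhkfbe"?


Input: nhkfbe
Checking each character:
  'n' at position 0: consonant
  'h' at position 1: consonant
  'k' at position 2: consonant
  'f' at position 3: consonant
  'b' at position 4: consonant
  'e' at position 5: vowel (running total: 1)
Total vowels: 1

1


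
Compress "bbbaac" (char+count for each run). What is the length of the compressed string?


Input: bbbaac
Runs:
  'b' x 3 => "b3"
  'a' x 2 => "a2"
  'c' x 1 => "c1"
Compressed: "b3a2c1"
Compressed length: 6

6


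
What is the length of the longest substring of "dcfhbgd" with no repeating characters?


Input: "dcfhbgd"
Sliding window (track last position of each char):
  Position 0 ('d'): window [0,0] length 1 -- new best
  Position 1 ('c'): window [0,1] length 2 -- new best
  Position 2 ('f'): window [0,2] length 3 -- new best
  Position 3 ('h'): window [0,3] length 4 -- new best
  Position 4 ('b'): window [0,4] length 5 -- new best
  Position 5 ('g'): window [0,5] length 6 -- new best
  Position 6 ('d'): repeat (last at 0), move window start to 1
  Position 6 ('d'): window [1,6] length 6
Longest substring with no repeats: "dcfhbg" with length 6

6


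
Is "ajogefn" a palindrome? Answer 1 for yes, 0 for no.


Input: ajogefn
Reversed: nfegoja
  Compare pos 0 ('a') with pos 6 ('n'): MISMATCH
  Compare pos 1 ('j') with pos 5 ('f'): MISMATCH
  Compare pos 2 ('o') with pos 4 ('e'): MISMATCH
Result: not a palindrome

0


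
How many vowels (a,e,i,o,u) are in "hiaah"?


Input: hiaah
Checking each character:
  'h' at position 0: consonant
  'i' at position 1: vowel (running total: 1)
  'a' at position 2: vowel (running total: 2)
  'a' at position 3: vowel (running total: 3)
  'h' at position 4: consonant
Total vowels: 3

3


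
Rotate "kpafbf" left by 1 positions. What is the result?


Input: "kpafbf", rotate left by 1
First 1 characters: "k"
Remaining characters: "pafbf"
Concatenate remaining + first: "pafbf" + "k" = "pafbfk"

pafbfk


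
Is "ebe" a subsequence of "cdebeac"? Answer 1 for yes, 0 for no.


Check if "ebe" is a subsequence of "cdebeac"
Greedy scan:
  Position 0 ('c'): no match needed
  Position 1 ('d'): no match needed
  Position 2 ('e'): matches sub[0] = 'e'
  Position 3 ('b'): matches sub[1] = 'b'
  Position 4 ('e'): matches sub[2] = 'e'
  Position 5 ('a'): no match needed
  Position 6 ('c'): no match needed
All 3 characters matched => is a subsequence

1


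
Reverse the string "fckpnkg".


Input: fckpnkg
Reading characters right to left:
  Position 6: 'g'
  Position 5: 'k'
  Position 4: 'n'
  Position 3: 'p'
  Position 2: 'k'
  Position 1: 'c'
  Position 0: 'f'
Reversed: gknpkcf

gknpkcf


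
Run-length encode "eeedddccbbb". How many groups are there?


Input: eeedddccbbb
Scanning for consecutive runs:
  Group 1: 'e' x 3 (positions 0-2)
  Group 2: 'd' x 3 (positions 3-5)
  Group 3: 'c' x 2 (positions 6-7)
  Group 4: 'b' x 3 (positions 8-10)
Total groups: 4

4


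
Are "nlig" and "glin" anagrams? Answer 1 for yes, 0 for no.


Strings: "nlig", "glin"
Sorted first:  giln
Sorted second: giln
Sorted forms match => anagrams

1


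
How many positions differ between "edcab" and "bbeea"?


Comparing "edcab" and "bbeea" position by position:
  Position 0: 'e' vs 'b' => DIFFER
  Position 1: 'd' vs 'b' => DIFFER
  Position 2: 'c' vs 'e' => DIFFER
  Position 3: 'a' vs 'e' => DIFFER
  Position 4: 'b' vs 'a' => DIFFER
Positions that differ: 5

5


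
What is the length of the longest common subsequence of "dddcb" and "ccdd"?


LCS of "dddcb" and "ccdd"
DP table:
           c    c    d    d
      0    0    0    0    0
  d   0    0    0    1    1
  d   0    0    0    1    2
  d   0    0    0    1    2
  c   0    1    1    1    2
  b   0    1    1    1    2
LCS length = dp[5][4] = 2

2


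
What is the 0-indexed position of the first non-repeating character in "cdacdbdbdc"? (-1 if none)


Input: cdacdbdbdc
Character frequencies:
  'a': 1
  'b': 2
  'c': 3
  'd': 4
Scanning left to right for freq == 1:
  Position 0 ('c'): freq=3, skip
  Position 1 ('d'): freq=4, skip
  Position 2 ('a'): unique! => answer = 2

2


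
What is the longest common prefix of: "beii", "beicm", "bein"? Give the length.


Words: beii, beicm, bein
  Position 0: all 'b' => match
  Position 1: all 'e' => match
  Position 2: all 'i' => match
  Position 3: ('i', 'c', 'n') => mismatch, stop
LCP = "bei" (length 3)

3


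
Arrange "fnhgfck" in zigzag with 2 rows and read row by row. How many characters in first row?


Zigzag "fnhgfck" into 2 rows:
Placing characters:
  'f' => row 0
  'n' => row 1
  'h' => row 0
  'g' => row 1
  'f' => row 0
  'c' => row 1
  'k' => row 0
Rows:
  Row 0: "fhfk"
  Row 1: "ngc"
First row length: 4

4


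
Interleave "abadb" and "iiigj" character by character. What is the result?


Interleaving "abadb" and "iiigj":
  Position 0: 'a' from first, 'i' from second => "ai"
  Position 1: 'b' from first, 'i' from second => "bi"
  Position 2: 'a' from first, 'i' from second => "ai"
  Position 3: 'd' from first, 'g' from second => "dg"
  Position 4: 'b' from first, 'j' from second => "bj"
Result: aibiaidgbj

aibiaidgbj


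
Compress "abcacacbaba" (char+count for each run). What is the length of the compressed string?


Input: abcacacbaba
Runs:
  'a' x 1 => "a1"
  'b' x 1 => "b1"
  'c' x 1 => "c1"
  'a' x 1 => "a1"
  'c' x 1 => "c1"
  'a' x 1 => "a1"
  'c' x 1 => "c1"
  'b' x 1 => "b1"
  'a' x 1 => "a1"
  'b' x 1 => "b1"
  'a' x 1 => "a1"
Compressed: "a1b1c1a1c1a1c1b1a1b1a1"
Compressed length: 22

22


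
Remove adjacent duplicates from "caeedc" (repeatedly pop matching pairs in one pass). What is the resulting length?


Input: caeedc
Stack-based adjacent duplicate removal:
  Read 'c': push. Stack: c
  Read 'a': push. Stack: ca
  Read 'e': push. Stack: cae
  Read 'e': matches stack top 'e' => pop. Stack: ca
  Read 'd': push. Stack: cad
  Read 'c': push. Stack: cadc
Final stack: "cadc" (length 4)

4


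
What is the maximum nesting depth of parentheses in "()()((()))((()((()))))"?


Input: "()()((()))((()((()))))"
Tracking depth:
  Position 0 '(': depth becomes 1
  Position 1 ')': depth becomes 0
  Position 2 '(': depth becomes 1
  Position 3 ')': depth becomes 0
  Position 4 '(': depth becomes 1
  Position 5 '(': depth becomes 2
  Position 6 '(': depth becomes 3
  Position 7 ')': depth becomes 2
  Position 8 ')': depth becomes 1
  Position 9 ')': depth becomes 0
  Position 10 '(': depth becomes 1
  Position 11 '(': depth becomes 2
  Position 12 '(': depth becomes 3
  Position 13 ')': depth becomes 2
  Position 14 '(': depth becomes 3
  Position 15 '(': depth becomes 4
  Position 16 '(': depth becomes 5
  Position 17 ')': depth becomes 4
  Position 18 ')': depth becomes 3
  Position 19 ')': depth becomes 2
  Position 20 ')': depth becomes 1
  Position 21 ')': depth becomes 0
Maximum depth reached: 5

5


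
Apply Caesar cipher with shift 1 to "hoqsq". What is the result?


Caesar cipher: shift "hoqsq" by 1
  'h' (pos 7) + 1 = pos 8 = 'i'
  'o' (pos 14) + 1 = pos 15 = 'p'
  'q' (pos 16) + 1 = pos 17 = 'r'
  's' (pos 18) + 1 = pos 19 = 't'
  'q' (pos 16) + 1 = pos 17 = 'r'
Result: iprtr

iprtr


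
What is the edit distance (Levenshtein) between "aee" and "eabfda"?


Computing edit distance: "aee" -> "eabfda"
DP table:
           e    a    b    f    d    a
      0    1    2    3    4    5    6
  a   1    1    1    2    3    4    5
  e   2    1    2    2    3    4    5
  e   3    2    2    3    3    4    5
Edit distance = dp[3][6] = 5

5


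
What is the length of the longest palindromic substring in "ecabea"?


Input: "ecabea"
Checking substrings for palindromes:
  No multi-char palindromic substrings found
Longest palindromic substring: "e" with length 1

1


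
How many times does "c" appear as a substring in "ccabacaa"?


Searching for "c" in "ccabacaa"
Scanning each position:
  Position 0: "c" => MATCH
  Position 1: "c" => MATCH
  Position 2: "a" => no
  Position 3: "b" => no
  Position 4: "a" => no
  Position 5: "c" => MATCH
  Position 6: "a" => no
  Position 7: "a" => no
Total occurrences: 3

3


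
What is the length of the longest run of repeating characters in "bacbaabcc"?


Input: "bacbaabcc"
Scanning for longest run:
  Position 1 ('a'): new char, reset run to 1
  Position 2 ('c'): new char, reset run to 1
  Position 3 ('b'): new char, reset run to 1
  Position 4 ('a'): new char, reset run to 1
  Position 5 ('a'): continues run of 'a', length=2
  Position 6 ('b'): new char, reset run to 1
  Position 7 ('c'): new char, reset run to 1
  Position 8 ('c'): continues run of 'c', length=2
Longest run: 'a' with length 2

2


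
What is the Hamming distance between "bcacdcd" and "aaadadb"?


Comparing "bcacdcd" and "aaadadb" position by position:
  Position 0: 'b' vs 'a' => differ
  Position 1: 'c' vs 'a' => differ
  Position 2: 'a' vs 'a' => same
  Position 3: 'c' vs 'd' => differ
  Position 4: 'd' vs 'a' => differ
  Position 5: 'c' vs 'd' => differ
  Position 6: 'd' vs 'b' => differ
Total differences (Hamming distance): 6

6


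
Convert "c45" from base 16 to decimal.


Input: "c45" in base 16
Positional expansion:
  Digit 'c' (value 12) x 16^2 = 3072
  Digit '4' (value 4) x 16^1 = 64
  Digit '5' (value 5) x 16^0 = 5
Sum = 3141

3141


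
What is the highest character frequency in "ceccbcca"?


Input: ceccbcca
Character counts:
  'a': 1
  'b': 1
  'c': 5
  'e': 1
Maximum frequency: 5

5


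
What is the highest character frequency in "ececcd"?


Input: ececcd
Character counts:
  'c': 3
  'd': 1
  'e': 2
Maximum frequency: 3

3


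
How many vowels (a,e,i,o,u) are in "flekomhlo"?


Input: flekomhlo
Checking each character:
  'f' at position 0: consonant
  'l' at position 1: consonant
  'e' at position 2: vowel (running total: 1)
  'k' at position 3: consonant
  'o' at position 4: vowel (running total: 2)
  'm' at position 5: consonant
  'h' at position 6: consonant
  'l' at position 7: consonant
  'o' at position 8: vowel (running total: 3)
Total vowels: 3

3


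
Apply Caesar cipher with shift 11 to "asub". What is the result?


Caesar cipher: shift "asub" by 11
  'a' (pos 0) + 11 = pos 11 = 'l'
  's' (pos 18) + 11 = pos 3 = 'd'
  'u' (pos 20) + 11 = pos 5 = 'f'
  'b' (pos 1) + 11 = pos 12 = 'm'
Result: ldfm

ldfm


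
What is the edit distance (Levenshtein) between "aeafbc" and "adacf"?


Computing edit distance: "aeafbc" -> "adacf"
DP table:
           a    d    a    c    f
      0    1    2    3    4    5
  a   1    0    1    2    3    4
  e   2    1    1    2    3    4
  a   3    2    2    1    2    3
  f   4    3    3    2    2    2
  b   5    4    4    3    3    3
  c   6    5    5    4    3    4
Edit distance = dp[6][5] = 4

4


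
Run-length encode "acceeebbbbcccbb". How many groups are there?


Input: acceeebbbbcccbb
Scanning for consecutive runs:
  Group 1: 'a' x 1 (positions 0-0)
  Group 2: 'c' x 2 (positions 1-2)
  Group 3: 'e' x 3 (positions 3-5)
  Group 4: 'b' x 4 (positions 6-9)
  Group 5: 'c' x 3 (positions 10-12)
  Group 6: 'b' x 2 (positions 13-14)
Total groups: 6

6


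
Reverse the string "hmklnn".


Input: hmklnn
Reading characters right to left:
  Position 5: 'n'
  Position 4: 'n'
  Position 3: 'l'
  Position 2: 'k'
  Position 1: 'm'
  Position 0: 'h'
Reversed: nnlkmh

nnlkmh


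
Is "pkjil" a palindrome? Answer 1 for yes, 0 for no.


Input: pkjil
Reversed: lijkp
  Compare pos 0 ('p') with pos 4 ('l'): MISMATCH
  Compare pos 1 ('k') with pos 3 ('i'): MISMATCH
Result: not a palindrome

0


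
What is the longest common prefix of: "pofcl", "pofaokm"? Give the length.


Words: pofcl, pofaokm
  Position 0: all 'p' => match
  Position 1: all 'o' => match
  Position 2: all 'f' => match
  Position 3: ('c', 'a') => mismatch, stop
LCP = "pof" (length 3)

3


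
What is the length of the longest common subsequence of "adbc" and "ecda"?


LCS of "adbc" and "ecda"
DP table:
           e    c    d    a
      0    0    0    0    0
  a   0    0    0    0    1
  d   0    0    0    1    1
  b   0    0    0    1    1
  c   0    0    1    1    1
LCS length = dp[4][4] = 1

1


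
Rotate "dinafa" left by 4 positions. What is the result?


Input: "dinafa", rotate left by 4
First 4 characters: "dina"
Remaining characters: "fa"
Concatenate remaining + first: "fa" + "dina" = "fadina"

fadina


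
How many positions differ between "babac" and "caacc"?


Comparing "babac" and "caacc" position by position:
  Position 0: 'b' vs 'c' => DIFFER
  Position 1: 'a' vs 'a' => same
  Position 2: 'b' vs 'a' => DIFFER
  Position 3: 'a' vs 'c' => DIFFER
  Position 4: 'c' vs 'c' => same
Positions that differ: 3

3


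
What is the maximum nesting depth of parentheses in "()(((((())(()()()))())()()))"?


Input: "()(((((())(()()()))())()()))"
Tracking depth:
  Position 0 '(': depth becomes 1
  Position 1 ')': depth becomes 0
  Position 2 '(': depth becomes 1
  Position 3 '(': depth becomes 2
  Position 4 '(': depth becomes 3
  Position 5 '(': depth becomes 4
  Position 6 '(': depth becomes 5
  Position 7 '(': depth becomes 6
  Position 8 ')': depth becomes 5
  Position 9 ')': depth becomes 4
  Position 10 '(': depth becomes 5
  Position 11 '(': depth becomes 6
  Position 12 ')': depth becomes 5
  Position 13 '(': depth becomes 6
  Position 14 ')': depth becomes 5
  Position 15 '(': depth becomes 6
  Position 16 ')': depth becomes 5
  Position 17 ')': depth becomes 4
  Position 18 ')': depth becomes 3
  Position 19 '(': depth becomes 4
  Position 20 ')': depth becomes 3
  Position 21 ')': depth becomes 2
  Position 22 '(': depth becomes 3
  Position 23 ')': depth becomes 2
  Position 24 '(': depth becomes 3
  Position 25 ')': depth becomes 2
  Position 26 ')': depth becomes 1
  Position 27 ')': depth becomes 0
Maximum depth reached: 6

6


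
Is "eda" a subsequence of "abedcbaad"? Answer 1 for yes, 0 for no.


Check if "eda" is a subsequence of "abedcbaad"
Greedy scan:
  Position 0 ('a'): no match needed
  Position 1 ('b'): no match needed
  Position 2 ('e'): matches sub[0] = 'e'
  Position 3 ('d'): matches sub[1] = 'd'
  Position 4 ('c'): no match needed
  Position 5 ('b'): no match needed
  Position 6 ('a'): matches sub[2] = 'a'
  Position 7 ('a'): no match needed
  Position 8 ('d'): no match needed
All 3 characters matched => is a subsequence

1


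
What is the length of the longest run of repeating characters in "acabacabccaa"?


Input: "acabacabccaa"
Scanning for longest run:
  Position 1 ('c'): new char, reset run to 1
  Position 2 ('a'): new char, reset run to 1
  Position 3 ('b'): new char, reset run to 1
  Position 4 ('a'): new char, reset run to 1
  Position 5 ('c'): new char, reset run to 1
  Position 6 ('a'): new char, reset run to 1
  Position 7 ('b'): new char, reset run to 1
  Position 8 ('c'): new char, reset run to 1
  Position 9 ('c'): continues run of 'c', length=2
  Position 10 ('a'): new char, reset run to 1
  Position 11 ('a'): continues run of 'a', length=2
Longest run: 'c' with length 2

2


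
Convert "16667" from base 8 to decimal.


Input: "16667" in base 8
Positional expansion:
  Digit '1' (value 1) x 8^4 = 4096
  Digit '6' (value 6) x 8^3 = 3072
  Digit '6' (value 6) x 8^2 = 384
  Digit '6' (value 6) x 8^1 = 48
  Digit '7' (value 7) x 8^0 = 7
Sum = 7607

7607


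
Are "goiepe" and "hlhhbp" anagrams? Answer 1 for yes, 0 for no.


Strings: "goiepe", "hlhhbp"
Sorted first:  eegiop
Sorted second: bhhhlp
Differ at position 0: 'e' vs 'b' => not anagrams

0


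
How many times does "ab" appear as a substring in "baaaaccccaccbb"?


Searching for "ab" in "baaaaccccaccbb"
Scanning each position:
  Position 0: "ba" => no
  Position 1: "aa" => no
  Position 2: "aa" => no
  Position 3: "aa" => no
  Position 4: "ac" => no
  Position 5: "cc" => no
  Position 6: "cc" => no
  Position 7: "cc" => no
  Position 8: "ca" => no
  Position 9: "ac" => no
  Position 10: "cc" => no
  Position 11: "cb" => no
  Position 12: "bb" => no
Total occurrences: 0

0


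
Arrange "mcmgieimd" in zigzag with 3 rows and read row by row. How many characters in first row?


Zigzag "mcmgieimd" into 3 rows:
Placing characters:
  'm' => row 0
  'c' => row 1
  'm' => row 2
  'g' => row 1
  'i' => row 0
  'e' => row 1
  'i' => row 2
  'm' => row 1
  'd' => row 0
Rows:
  Row 0: "mid"
  Row 1: "cgem"
  Row 2: "mi"
First row length: 3

3


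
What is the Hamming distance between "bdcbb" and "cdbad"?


Comparing "bdcbb" and "cdbad" position by position:
  Position 0: 'b' vs 'c' => differ
  Position 1: 'd' vs 'd' => same
  Position 2: 'c' vs 'b' => differ
  Position 3: 'b' vs 'a' => differ
  Position 4: 'b' vs 'd' => differ
Total differences (Hamming distance): 4

4


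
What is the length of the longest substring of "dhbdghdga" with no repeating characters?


Input: "dhbdghdga"
Sliding window (track last position of each char):
  Position 0 ('d'): window [0,0] length 1 -- new best
  Position 1 ('h'): window [0,1] length 2 -- new best
  Position 2 ('b'): window [0,2] length 3 -- new best
  Position 3 ('d'): repeat (last at 0), move window start to 1
  Position 3 ('d'): window [1,3] length 3
  Position 4 ('g'): window [1,4] length 4 -- new best
  Position 5 ('h'): repeat (last at 1), move window start to 2
  Position 5 ('h'): window [2,5] length 4
  Position 6 ('d'): repeat (last at 3), move window start to 4
  Position 6 ('d'): window [4,6] length 3
  Position 7 ('g'): repeat (last at 4), move window start to 5
  Position 7 ('g'): window [5,7] length 3
  Position 8 ('a'): window [5,8] length 4
Longest substring with no repeats: "hbdg" with length 4

4


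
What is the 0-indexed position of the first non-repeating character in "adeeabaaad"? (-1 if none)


Input: adeeabaaad
Character frequencies:
  'a': 5
  'b': 1
  'd': 2
  'e': 2
Scanning left to right for freq == 1:
  Position 0 ('a'): freq=5, skip
  Position 1 ('d'): freq=2, skip
  Position 2 ('e'): freq=2, skip
  Position 3 ('e'): freq=2, skip
  Position 4 ('a'): freq=5, skip
  Position 5 ('b'): unique! => answer = 5

5


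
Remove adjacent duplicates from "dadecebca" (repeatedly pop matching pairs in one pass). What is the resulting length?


Input: dadecebca
Stack-based adjacent duplicate removal:
  Read 'd': push. Stack: d
  Read 'a': push. Stack: da
  Read 'd': push. Stack: dad
  Read 'e': push. Stack: dade
  Read 'c': push. Stack: dadec
  Read 'e': push. Stack: dadece
  Read 'b': push. Stack: dadeceb
  Read 'c': push. Stack: dadecebc
  Read 'a': push. Stack: dadecebca
Final stack: "dadecebca" (length 9)

9


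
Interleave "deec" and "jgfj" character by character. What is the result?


Interleaving "deec" and "jgfj":
  Position 0: 'd' from first, 'j' from second => "dj"
  Position 1: 'e' from first, 'g' from second => "eg"
  Position 2: 'e' from first, 'f' from second => "ef"
  Position 3: 'c' from first, 'j' from second => "cj"
Result: djegefcj

djegefcj


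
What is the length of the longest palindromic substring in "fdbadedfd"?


Input: "fdbadedfd"
Checking substrings for palindromes:
  [4:7] "ded" (len 3) => palindrome
  [6:9] "dfd" (len 3) => palindrome
Longest palindromic substring: "ded" with length 3

3


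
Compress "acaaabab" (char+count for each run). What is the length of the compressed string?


Input: acaaabab
Runs:
  'a' x 1 => "a1"
  'c' x 1 => "c1"
  'a' x 3 => "a3"
  'b' x 1 => "b1"
  'a' x 1 => "a1"
  'b' x 1 => "b1"
Compressed: "a1c1a3b1a1b1"
Compressed length: 12

12


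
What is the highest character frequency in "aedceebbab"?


Input: aedceebbab
Character counts:
  'a': 2
  'b': 3
  'c': 1
  'd': 1
  'e': 3
Maximum frequency: 3

3


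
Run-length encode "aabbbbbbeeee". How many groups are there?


Input: aabbbbbbeeee
Scanning for consecutive runs:
  Group 1: 'a' x 2 (positions 0-1)
  Group 2: 'b' x 6 (positions 2-7)
  Group 3: 'e' x 4 (positions 8-11)
Total groups: 3

3


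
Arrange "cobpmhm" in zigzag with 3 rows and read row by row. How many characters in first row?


Zigzag "cobpmhm" into 3 rows:
Placing characters:
  'c' => row 0
  'o' => row 1
  'b' => row 2
  'p' => row 1
  'm' => row 0
  'h' => row 1
  'm' => row 2
Rows:
  Row 0: "cm"
  Row 1: "oph"
  Row 2: "bm"
First row length: 2

2


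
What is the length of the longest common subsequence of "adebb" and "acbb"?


LCS of "adebb" and "acbb"
DP table:
           a    c    b    b
      0    0    0    0    0
  a   0    1    1    1    1
  d   0    1    1    1    1
  e   0    1    1    1    1
  b   0    1    1    2    2
  b   0    1    1    2    3
LCS length = dp[5][4] = 3

3


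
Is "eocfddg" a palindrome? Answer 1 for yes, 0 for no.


Input: eocfddg
Reversed: gddfcoe
  Compare pos 0 ('e') with pos 6 ('g'): MISMATCH
  Compare pos 1 ('o') with pos 5 ('d'): MISMATCH
  Compare pos 2 ('c') with pos 4 ('d'): MISMATCH
Result: not a palindrome

0


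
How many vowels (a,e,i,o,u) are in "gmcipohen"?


Input: gmcipohen
Checking each character:
  'g' at position 0: consonant
  'm' at position 1: consonant
  'c' at position 2: consonant
  'i' at position 3: vowel (running total: 1)
  'p' at position 4: consonant
  'o' at position 5: vowel (running total: 2)
  'h' at position 6: consonant
  'e' at position 7: vowel (running total: 3)
  'n' at position 8: consonant
Total vowels: 3

3


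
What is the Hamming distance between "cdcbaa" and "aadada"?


Comparing "cdcbaa" and "aadada" position by position:
  Position 0: 'c' vs 'a' => differ
  Position 1: 'd' vs 'a' => differ
  Position 2: 'c' vs 'd' => differ
  Position 3: 'b' vs 'a' => differ
  Position 4: 'a' vs 'd' => differ
  Position 5: 'a' vs 'a' => same
Total differences (Hamming distance): 5

5


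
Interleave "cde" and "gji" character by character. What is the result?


Interleaving "cde" and "gji":
  Position 0: 'c' from first, 'g' from second => "cg"
  Position 1: 'd' from first, 'j' from second => "dj"
  Position 2: 'e' from first, 'i' from second => "ei"
Result: cgdjei

cgdjei


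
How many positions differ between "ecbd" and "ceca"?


Comparing "ecbd" and "ceca" position by position:
  Position 0: 'e' vs 'c' => DIFFER
  Position 1: 'c' vs 'e' => DIFFER
  Position 2: 'b' vs 'c' => DIFFER
  Position 3: 'd' vs 'a' => DIFFER
Positions that differ: 4

4


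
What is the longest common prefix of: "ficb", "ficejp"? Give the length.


Words: ficb, ficejp
  Position 0: all 'f' => match
  Position 1: all 'i' => match
  Position 2: all 'c' => match
  Position 3: ('b', 'e') => mismatch, stop
LCP = "fic" (length 3)

3


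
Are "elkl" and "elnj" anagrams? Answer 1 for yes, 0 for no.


Strings: "elkl", "elnj"
Sorted first:  ekll
Sorted second: ejln
Differ at position 1: 'k' vs 'j' => not anagrams

0


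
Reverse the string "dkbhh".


Input: dkbhh
Reading characters right to left:
  Position 4: 'h'
  Position 3: 'h'
  Position 2: 'b'
  Position 1: 'k'
  Position 0: 'd'
Reversed: hhbkd

hhbkd


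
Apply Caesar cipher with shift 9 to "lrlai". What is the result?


Caesar cipher: shift "lrlai" by 9
  'l' (pos 11) + 9 = pos 20 = 'u'
  'r' (pos 17) + 9 = pos 0 = 'a'
  'l' (pos 11) + 9 = pos 20 = 'u'
  'a' (pos 0) + 9 = pos 9 = 'j'
  'i' (pos 8) + 9 = pos 17 = 'r'
Result: uaujr

uaujr


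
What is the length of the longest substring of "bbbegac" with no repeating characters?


Input: "bbbegac"
Sliding window (track last position of each char):
  Position 0 ('b'): window [0,0] length 1 -- new best
  Position 1 ('b'): repeat (last at 0), move window start to 1
  Position 1 ('b'): window [1,1] length 1
  Position 2 ('b'): repeat (last at 1), move window start to 2
  Position 2 ('b'): window [2,2] length 1
  Position 3 ('e'): window [2,3] length 2 -- new best
  Position 4 ('g'): window [2,4] length 3 -- new best
  Position 5 ('a'): window [2,5] length 4 -- new best
  Position 6 ('c'): window [2,6] length 5 -- new best
Longest substring with no repeats: "begac" with length 5

5
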